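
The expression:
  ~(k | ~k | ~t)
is never true.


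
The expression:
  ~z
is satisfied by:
  {z: False}


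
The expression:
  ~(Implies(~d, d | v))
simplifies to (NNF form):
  ~d & ~v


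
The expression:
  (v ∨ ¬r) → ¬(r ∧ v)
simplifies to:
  ¬r ∨ ¬v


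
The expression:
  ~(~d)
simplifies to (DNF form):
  d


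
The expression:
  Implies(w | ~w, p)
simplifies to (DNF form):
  p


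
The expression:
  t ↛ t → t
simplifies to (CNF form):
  True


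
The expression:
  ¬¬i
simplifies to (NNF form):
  i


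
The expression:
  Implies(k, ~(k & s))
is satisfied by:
  {s: False, k: False}
  {k: True, s: False}
  {s: True, k: False}


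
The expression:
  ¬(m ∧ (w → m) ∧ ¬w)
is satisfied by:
  {w: True, m: False}
  {m: False, w: False}
  {m: True, w: True}


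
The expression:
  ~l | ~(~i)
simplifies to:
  i | ~l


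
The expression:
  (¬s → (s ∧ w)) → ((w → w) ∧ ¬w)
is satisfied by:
  {s: False, w: False}
  {w: True, s: False}
  {s: True, w: False}


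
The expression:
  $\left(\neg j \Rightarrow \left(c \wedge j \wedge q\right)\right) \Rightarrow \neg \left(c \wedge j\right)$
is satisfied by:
  {c: False, j: False}
  {j: True, c: False}
  {c: True, j: False}


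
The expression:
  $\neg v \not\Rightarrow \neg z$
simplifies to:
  $z \wedge \neg v$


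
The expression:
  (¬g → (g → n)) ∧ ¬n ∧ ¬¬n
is never true.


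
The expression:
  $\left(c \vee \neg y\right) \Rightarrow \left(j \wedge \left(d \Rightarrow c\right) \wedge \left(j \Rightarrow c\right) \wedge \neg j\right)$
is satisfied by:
  {y: True, c: False}


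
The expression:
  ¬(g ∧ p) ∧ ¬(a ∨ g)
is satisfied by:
  {g: False, a: False}


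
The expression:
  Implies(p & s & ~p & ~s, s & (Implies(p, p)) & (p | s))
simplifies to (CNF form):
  True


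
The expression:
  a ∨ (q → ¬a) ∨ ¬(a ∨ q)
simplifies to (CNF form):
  True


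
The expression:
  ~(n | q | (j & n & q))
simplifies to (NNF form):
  ~n & ~q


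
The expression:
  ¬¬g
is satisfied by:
  {g: True}


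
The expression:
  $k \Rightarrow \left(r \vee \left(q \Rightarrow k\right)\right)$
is always true.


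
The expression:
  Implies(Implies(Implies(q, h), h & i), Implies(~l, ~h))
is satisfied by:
  {l: True, h: False, i: False}
  {h: False, i: False, l: False}
  {i: True, l: True, h: False}
  {i: True, h: False, l: False}
  {l: True, h: True, i: False}
  {h: True, l: False, i: False}
  {i: True, h: True, l: True}


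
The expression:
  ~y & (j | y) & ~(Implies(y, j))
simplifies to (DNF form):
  False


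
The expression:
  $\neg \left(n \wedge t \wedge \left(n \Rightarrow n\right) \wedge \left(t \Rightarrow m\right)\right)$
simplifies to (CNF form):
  $\neg m \vee \neg n \vee \neg t$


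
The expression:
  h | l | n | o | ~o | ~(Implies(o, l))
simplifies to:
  True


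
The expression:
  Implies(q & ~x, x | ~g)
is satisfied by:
  {x: True, g: False, q: False}
  {g: False, q: False, x: False}
  {x: True, q: True, g: False}
  {q: True, g: False, x: False}
  {x: True, g: True, q: False}
  {g: True, x: False, q: False}
  {x: True, q: True, g: True}


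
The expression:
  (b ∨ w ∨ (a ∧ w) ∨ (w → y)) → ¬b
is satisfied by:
  {b: False}


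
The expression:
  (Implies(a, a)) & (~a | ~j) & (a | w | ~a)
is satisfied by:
  {a: False, j: False}
  {j: True, a: False}
  {a: True, j: False}


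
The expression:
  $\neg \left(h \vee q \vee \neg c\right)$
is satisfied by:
  {c: True, q: False, h: False}


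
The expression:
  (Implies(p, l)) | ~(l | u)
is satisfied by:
  {l: True, p: False, u: False}
  {p: False, u: False, l: False}
  {l: True, u: True, p: False}
  {u: True, p: False, l: False}
  {l: True, p: True, u: False}
  {p: True, l: False, u: False}
  {l: True, u: True, p: True}


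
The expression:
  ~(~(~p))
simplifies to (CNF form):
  ~p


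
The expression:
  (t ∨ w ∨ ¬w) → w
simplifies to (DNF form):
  w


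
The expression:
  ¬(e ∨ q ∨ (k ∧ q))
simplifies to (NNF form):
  ¬e ∧ ¬q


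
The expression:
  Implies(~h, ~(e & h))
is always true.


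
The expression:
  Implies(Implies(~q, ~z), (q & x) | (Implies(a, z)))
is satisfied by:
  {x: True, z: True, q: True, a: False}
  {x: True, z: True, q: False, a: False}
  {z: True, q: True, x: False, a: False}
  {z: True, x: False, q: False, a: False}
  {x: True, q: True, z: False, a: False}
  {x: True, q: False, z: False, a: False}
  {q: True, x: False, z: False, a: False}
  {x: False, q: False, z: False, a: False}
  {x: True, a: True, z: True, q: True}
  {x: True, a: True, z: True, q: False}
  {a: True, z: True, q: True, x: False}
  {a: True, z: True, q: False, x: False}
  {a: True, x: True, q: True, z: False}


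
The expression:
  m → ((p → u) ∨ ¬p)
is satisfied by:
  {u: True, p: False, m: False}
  {p: False, m: False, u: False}
  {u: True, m: True, p: False}
  {m: True, p: False, u: False}
  {u: True, p: True, m: False}
  {p: True, u: False, m: False}
  {u: True, m: True, p: True}


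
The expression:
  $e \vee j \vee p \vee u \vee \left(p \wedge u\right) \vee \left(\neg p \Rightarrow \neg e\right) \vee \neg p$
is always true.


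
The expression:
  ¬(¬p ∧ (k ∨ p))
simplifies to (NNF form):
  p ∨ ¬k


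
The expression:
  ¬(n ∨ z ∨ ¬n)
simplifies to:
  False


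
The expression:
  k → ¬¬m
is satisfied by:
  {m: True, k: False}
  {k: False, m: False}
  {k: True, m: True}


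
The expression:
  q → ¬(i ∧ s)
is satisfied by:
  {s: False, q: False, i: False}
  {i: True, s: False, q: False}
  {q: True, s: False, i: False}
  {i: True, q: True, s: False}
  {s: True, i: False, q: False}
  {i: True, s: True, q: False}
  {q: True, s: True, i: False}


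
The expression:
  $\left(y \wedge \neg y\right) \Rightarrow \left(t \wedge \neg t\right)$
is always true.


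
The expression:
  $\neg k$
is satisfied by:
  {k: False}


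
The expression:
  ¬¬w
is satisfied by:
  {w: True}


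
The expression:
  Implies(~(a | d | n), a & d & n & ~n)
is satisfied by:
  {n: True, a: True, d: True}
  {n: True, a: True, d: False}
  {n: True, d: True, a: False}
  {n: True, d: False, a: False}
  {a: True, d: True, n: False}
  {a: True, d: False, n: False}
  {d: True, a: False, n: False}


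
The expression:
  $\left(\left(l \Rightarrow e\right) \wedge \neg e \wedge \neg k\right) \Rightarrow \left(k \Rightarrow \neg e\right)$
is always true.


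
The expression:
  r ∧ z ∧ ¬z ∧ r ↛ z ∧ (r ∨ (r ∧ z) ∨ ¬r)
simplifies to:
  False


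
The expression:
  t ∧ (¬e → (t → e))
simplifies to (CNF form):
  e ∧ t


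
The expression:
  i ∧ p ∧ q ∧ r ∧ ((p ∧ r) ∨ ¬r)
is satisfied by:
  {r: True, i: True, p: True, q: True}


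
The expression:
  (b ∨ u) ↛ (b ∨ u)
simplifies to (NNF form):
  False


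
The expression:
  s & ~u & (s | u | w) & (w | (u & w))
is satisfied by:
  {w: True, s: True, u: False}


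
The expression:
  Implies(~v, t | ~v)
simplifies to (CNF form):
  True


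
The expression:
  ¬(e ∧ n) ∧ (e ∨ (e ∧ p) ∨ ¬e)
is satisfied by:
  {e: False, n: False}
  {n: True, e: False}
  {e: True, n: False}


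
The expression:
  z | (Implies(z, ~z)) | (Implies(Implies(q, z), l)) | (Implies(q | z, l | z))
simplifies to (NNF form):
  True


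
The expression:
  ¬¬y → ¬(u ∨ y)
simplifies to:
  ¬y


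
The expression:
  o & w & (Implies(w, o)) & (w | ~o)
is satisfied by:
  {w: True, o: True}


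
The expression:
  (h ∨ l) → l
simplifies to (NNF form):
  l ∨ ¬h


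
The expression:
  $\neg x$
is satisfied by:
  {x: False}


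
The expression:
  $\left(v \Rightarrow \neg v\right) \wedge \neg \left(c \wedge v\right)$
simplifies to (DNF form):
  $\neg v$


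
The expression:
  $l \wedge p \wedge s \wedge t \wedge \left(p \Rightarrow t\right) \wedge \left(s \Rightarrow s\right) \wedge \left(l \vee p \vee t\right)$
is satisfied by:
  {t: True, p: True, s: True, l: True}


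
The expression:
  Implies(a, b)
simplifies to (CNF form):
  b | ~a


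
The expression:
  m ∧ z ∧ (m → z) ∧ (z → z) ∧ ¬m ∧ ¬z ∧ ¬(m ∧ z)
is never true.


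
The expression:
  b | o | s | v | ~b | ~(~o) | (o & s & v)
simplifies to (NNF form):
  True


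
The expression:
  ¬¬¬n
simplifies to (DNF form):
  ¬n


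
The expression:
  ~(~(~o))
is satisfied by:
  {o: False}


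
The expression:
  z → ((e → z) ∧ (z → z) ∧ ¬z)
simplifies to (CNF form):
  ¬z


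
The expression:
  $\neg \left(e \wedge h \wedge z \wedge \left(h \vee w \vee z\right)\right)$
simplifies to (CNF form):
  $\neg e \vee \neg h \vee \neg z$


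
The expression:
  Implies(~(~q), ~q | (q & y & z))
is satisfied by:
  {y: True, z: True, q: False}
  {y: True, z: False, q: False}
  {z: True, y: False, q: False}
  {y: False, z: False, q: False}
  {y: True, q: True, z: True}


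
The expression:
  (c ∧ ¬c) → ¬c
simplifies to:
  True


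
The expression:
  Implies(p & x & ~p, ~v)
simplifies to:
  True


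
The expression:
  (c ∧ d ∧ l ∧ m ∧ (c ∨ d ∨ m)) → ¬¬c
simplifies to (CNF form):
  True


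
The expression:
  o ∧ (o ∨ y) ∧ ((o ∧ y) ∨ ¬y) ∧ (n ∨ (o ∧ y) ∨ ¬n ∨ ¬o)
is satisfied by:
  {o: True}


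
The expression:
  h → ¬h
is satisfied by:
  {h: False}


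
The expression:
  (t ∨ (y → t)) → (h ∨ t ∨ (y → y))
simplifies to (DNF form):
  True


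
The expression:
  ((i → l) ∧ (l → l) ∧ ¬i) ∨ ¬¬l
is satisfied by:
  {l: True, i: False}
  {i: False, l: False}
  {i: True, l: True}


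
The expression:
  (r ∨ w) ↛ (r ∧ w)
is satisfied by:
  {r: True, w: False}
  {w: True, r: False}


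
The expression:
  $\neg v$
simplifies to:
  $\neg v$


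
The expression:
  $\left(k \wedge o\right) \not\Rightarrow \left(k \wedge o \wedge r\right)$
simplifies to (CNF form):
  $k \wedge o \wedge \neg r$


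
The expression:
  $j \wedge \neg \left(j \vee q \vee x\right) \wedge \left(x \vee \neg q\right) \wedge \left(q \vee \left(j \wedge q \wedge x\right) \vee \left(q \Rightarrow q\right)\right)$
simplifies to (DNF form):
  $\text{False}$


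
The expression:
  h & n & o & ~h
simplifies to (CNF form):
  False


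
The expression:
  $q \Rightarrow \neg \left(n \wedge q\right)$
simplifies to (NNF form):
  $\neg n \vee \neg q$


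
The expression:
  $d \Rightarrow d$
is always true.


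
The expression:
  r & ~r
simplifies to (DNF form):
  False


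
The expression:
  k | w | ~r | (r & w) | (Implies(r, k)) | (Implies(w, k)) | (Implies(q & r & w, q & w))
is always true.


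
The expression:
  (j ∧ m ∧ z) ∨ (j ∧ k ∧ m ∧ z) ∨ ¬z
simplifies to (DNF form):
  (j ∧ m) ∨ ¬z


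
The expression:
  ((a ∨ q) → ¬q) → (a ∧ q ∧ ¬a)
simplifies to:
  q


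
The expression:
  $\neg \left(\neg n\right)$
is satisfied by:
  {n: True}


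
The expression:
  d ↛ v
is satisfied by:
  {d: True, v: False}


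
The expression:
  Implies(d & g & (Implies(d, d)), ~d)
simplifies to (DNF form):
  ~d | ~g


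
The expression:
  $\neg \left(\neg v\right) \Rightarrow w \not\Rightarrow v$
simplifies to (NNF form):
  $\neg v$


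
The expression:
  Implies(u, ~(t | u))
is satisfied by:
  {u: False}


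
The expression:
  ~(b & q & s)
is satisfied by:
  {s: False, q: False, b: False}
  {b: True, s: False, q: False}
  {q: True, s: False, b: False}
  {b: True, q: True, s: False}
  {s: True, b: False, q: False}
  {b: True, s: True, q: False}
  {q: True, s: True, b: False}


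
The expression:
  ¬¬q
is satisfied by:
  {q: True}


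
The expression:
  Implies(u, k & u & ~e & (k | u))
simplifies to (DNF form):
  ~u | (k & ~e)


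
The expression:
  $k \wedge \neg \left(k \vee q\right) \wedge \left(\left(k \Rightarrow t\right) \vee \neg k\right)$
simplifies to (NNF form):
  $\text{False}$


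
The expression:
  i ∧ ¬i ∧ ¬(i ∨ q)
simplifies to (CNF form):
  False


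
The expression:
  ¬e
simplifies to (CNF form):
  ¬e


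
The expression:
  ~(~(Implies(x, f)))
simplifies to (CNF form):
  f | ~x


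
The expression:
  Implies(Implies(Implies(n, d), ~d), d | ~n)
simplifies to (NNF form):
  d | ~n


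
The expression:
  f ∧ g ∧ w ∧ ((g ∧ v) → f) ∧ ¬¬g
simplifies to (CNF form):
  f ∧ g ∧ w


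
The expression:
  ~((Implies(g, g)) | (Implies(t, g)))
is never true.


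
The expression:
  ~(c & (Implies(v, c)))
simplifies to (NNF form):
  ~c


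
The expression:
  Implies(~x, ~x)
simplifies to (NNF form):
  True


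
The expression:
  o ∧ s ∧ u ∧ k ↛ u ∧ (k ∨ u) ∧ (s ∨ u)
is never true.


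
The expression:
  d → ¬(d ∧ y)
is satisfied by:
  {d: False, y: False}
  {y: True, d: False}
  {d: True, y: False}


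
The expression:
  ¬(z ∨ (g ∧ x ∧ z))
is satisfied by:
  {z: False}


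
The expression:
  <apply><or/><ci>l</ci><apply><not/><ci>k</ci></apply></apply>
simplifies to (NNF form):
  <apply><or/><ci>l</ci><apply><not/><ci>k</ci></apply></apply>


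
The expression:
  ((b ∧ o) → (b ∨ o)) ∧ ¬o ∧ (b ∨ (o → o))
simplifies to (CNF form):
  ¬o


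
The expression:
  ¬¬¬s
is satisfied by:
  {s: False}


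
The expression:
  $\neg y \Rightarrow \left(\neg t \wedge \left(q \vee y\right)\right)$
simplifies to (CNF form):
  $\left(q \vee y\right) \wedge \left(y \vee \neg t\right)$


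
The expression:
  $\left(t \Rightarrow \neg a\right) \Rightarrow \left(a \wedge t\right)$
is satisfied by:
  {t: True, a: True}


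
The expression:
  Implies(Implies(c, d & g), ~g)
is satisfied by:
  {c: True, d: False, g: False}
  {d: False, g: False, c: False}
  {c: True, d: True, g: False}
  {d: True, c: False, g: False}
  {g: True, c: True, d: False}


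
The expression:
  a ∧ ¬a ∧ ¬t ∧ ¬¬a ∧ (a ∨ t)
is never true.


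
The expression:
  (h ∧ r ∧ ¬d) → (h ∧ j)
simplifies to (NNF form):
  d ∨ j ∨ ¬h ∨ ¬r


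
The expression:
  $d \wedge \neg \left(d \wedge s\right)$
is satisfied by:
  {d: True, s: False}


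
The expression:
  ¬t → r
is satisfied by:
  {r: True, t: True}
  {r: True, t: False}
  {t: True, r: False}


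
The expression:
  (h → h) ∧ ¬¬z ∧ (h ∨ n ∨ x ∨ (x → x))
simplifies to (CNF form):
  z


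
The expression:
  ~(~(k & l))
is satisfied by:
  {k: True, l: True}


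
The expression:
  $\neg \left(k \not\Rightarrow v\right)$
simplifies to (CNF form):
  $v \vee \neg k$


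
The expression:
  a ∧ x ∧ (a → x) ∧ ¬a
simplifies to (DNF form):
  False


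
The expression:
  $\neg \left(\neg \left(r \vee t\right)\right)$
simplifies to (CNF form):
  $r \vee t$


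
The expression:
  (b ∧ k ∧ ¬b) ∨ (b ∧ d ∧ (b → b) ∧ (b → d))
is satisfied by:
  {b: True, d: True}


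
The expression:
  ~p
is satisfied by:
  {p: False}


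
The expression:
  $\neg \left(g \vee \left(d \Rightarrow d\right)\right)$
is never true.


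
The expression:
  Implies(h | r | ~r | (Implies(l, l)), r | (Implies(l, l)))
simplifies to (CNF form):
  True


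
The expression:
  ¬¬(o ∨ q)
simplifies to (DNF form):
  o ∨ q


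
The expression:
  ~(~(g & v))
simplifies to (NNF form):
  g & v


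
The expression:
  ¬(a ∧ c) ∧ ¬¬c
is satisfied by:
  {c: True, a: False}


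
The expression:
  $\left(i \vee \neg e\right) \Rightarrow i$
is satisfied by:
  {i: True, e: True}
  {i: True, e: False}
  {e: True, i: False}


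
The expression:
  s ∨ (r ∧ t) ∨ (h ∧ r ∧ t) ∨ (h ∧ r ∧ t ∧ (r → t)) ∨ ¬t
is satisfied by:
  {r: True, s: True, t: False}
  {r: True, s: False, t: False}
  {s: True, r: False, t: False}
  {r: False, s: False, t: False}
  {r: True, t: True, s: True}
  {r: True, t: True, s: False}
  {t: True, s: True, r: False}


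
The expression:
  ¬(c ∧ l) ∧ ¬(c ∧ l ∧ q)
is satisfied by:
  {l: False, c: False}
  {c: True, l: False}
  {l: True, c: False}


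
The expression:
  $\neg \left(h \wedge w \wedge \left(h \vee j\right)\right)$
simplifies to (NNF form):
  $\neg h \vee \neg w$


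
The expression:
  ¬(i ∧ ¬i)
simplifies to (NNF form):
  True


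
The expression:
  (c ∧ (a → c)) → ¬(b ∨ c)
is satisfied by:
  {c: False}


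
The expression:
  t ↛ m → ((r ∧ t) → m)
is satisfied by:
  {m: True, t: False, r: False}
  {t: False, r: False, m: False}
  {r: True, m: True, t: False}
  {r: True, t: False, m: False}
  {m: True, t: True, r: False}
  {t: True, m: False, r: False}
  {r: True, t: True, m: True}


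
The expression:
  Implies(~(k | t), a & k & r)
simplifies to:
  k | t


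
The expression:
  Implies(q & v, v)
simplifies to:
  True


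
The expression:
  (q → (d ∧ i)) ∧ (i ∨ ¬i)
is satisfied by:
  {i: True, d: True, q: False}
  {i: True, d: False, q: False}
  {d: True, i: False, q: False}
  {i: False, d: False, q: False}
  {i: True, q: True, d: True}


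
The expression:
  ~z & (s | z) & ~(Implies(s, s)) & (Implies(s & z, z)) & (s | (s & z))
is never true.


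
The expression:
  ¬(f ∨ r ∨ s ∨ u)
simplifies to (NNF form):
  ¬f ∧ ¬r ∧ ¬s ∧ ¬u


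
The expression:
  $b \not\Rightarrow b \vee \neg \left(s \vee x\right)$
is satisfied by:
  {x: False, s: False}


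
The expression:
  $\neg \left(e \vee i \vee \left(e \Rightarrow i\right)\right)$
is never true.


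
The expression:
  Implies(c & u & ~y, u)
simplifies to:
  True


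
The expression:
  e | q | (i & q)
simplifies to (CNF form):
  e | q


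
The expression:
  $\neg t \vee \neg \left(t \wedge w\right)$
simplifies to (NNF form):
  $\neg t \vee \neg w$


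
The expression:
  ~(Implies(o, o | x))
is never true.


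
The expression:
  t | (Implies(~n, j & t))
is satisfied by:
  {n: True, t: True}
  {n: True, t: False}
  {t: True, n: False}


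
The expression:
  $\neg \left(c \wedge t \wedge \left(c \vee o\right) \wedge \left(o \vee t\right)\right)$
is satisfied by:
  {c: False, t: False}
  {t: True, c: False}
  {c: True, t: False}


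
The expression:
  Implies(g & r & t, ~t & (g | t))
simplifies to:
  ~g | ~r | ~t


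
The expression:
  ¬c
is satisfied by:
  {c: False}


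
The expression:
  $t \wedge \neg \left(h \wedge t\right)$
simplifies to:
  $t \wedge \neg h$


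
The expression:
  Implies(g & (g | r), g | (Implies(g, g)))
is always true.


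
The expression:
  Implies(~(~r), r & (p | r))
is always true.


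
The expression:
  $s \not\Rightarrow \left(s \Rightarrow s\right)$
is never true.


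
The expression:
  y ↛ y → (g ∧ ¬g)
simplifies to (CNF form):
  True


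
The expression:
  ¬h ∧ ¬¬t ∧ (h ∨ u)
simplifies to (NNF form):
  t ∧ u ∧ ¬h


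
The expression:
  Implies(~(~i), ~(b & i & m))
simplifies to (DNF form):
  ~b | ~i | ~m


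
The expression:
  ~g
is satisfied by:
  {g: False}


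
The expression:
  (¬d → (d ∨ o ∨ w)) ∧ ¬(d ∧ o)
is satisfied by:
  {w: True, d: False, o: False}
  {o: True, w: True, d: False}
  {o: True, w: False, d: False}
  {d: True, w: True, o: False}
  {d: True, w: False, o: False}


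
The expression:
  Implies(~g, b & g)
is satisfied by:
  {g: True}


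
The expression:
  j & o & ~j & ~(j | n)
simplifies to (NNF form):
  False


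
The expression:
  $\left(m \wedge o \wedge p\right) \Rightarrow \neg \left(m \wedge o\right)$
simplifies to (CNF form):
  $\neg m \vee \neg o \vee \neg p$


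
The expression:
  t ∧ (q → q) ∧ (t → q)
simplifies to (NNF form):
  q ∧ t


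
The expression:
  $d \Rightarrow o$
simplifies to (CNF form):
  $o \vee \neg d$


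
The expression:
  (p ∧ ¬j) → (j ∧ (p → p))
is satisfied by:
  {j: True, p: False}
  {p: False, j: False}
  {p: True, j: True}


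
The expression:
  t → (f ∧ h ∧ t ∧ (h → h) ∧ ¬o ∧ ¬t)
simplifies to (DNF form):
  ¬t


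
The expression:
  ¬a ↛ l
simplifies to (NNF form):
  l ∨ ¬a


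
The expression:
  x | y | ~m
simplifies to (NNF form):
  x | y | ~m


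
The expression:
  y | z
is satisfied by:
  {y: True, z: True}
  {y: True, z: False}
  {z: True, y: False}


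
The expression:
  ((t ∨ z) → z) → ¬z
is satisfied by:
  {z: False}


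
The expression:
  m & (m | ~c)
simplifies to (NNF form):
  m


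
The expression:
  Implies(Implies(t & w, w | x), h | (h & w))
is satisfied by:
  {h: True}


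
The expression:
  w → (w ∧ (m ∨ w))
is always true.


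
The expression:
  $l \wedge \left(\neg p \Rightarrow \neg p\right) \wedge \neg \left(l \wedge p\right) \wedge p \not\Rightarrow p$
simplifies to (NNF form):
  $\text{False}$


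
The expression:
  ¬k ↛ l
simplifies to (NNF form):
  l ∨ ¬k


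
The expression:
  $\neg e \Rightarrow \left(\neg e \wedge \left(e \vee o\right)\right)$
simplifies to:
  $e \vee o$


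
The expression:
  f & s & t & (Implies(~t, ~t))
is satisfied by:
  {t: True, s: True, f: True}


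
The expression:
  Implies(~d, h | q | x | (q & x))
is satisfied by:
  {x: True, d: True, q: True, h: True}
  {x: True, d: True, q: True, h: False}
  {x: True, d: True, h: True, q: False}
  {x: True, d: True, h: False, q: False}
  {x: True, q: True, h: True, d: False}
  {x: True, q: True, h: False, d: False}
  {x: True, q: False, h: True, d: False}
  {x: True, q: False, h: False, d: False}
  {d: True, q: True, h: True, x: False}
  {d: True, q: True, h: False, x: False}
  {d: True, h: True, q: False, x: False}
  {d: True, h: False, q: False, x: False}
  {q: True, h: True, d: False, x: False}
  {q: True, d: False, h: False, x: False}
  {h: True, d: False, q: False, x: False}


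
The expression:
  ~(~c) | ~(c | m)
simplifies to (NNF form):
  c | ~m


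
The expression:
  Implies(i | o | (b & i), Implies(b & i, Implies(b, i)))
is always true.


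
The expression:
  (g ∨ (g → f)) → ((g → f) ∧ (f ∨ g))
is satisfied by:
  {f: True}


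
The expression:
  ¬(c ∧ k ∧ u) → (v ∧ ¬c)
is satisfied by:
  {u: True, v: True, k: True, c: False}
  {u: True, v: True, k: False, c: False}
  {v: True, k: True, u: False, c: False}
  {v: True, u: False, k: False, c: False}
  {u: True, c: True, v: True, k: True}
  {u: True, c: True, k: True, v: False}


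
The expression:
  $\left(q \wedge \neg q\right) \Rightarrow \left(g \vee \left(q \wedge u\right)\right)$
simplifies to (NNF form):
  $\text{True}$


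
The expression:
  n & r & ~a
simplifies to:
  n & r & ~a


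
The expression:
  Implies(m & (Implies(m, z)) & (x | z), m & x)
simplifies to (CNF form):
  x | ~m | ~z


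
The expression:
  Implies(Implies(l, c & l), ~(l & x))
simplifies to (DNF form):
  ~c | ~l | ~x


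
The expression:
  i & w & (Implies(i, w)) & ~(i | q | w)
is never true.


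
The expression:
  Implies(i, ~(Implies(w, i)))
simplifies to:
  ~i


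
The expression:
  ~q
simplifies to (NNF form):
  ~q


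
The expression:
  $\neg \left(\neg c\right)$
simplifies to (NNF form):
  $c$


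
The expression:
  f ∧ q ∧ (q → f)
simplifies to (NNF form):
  f ∧ q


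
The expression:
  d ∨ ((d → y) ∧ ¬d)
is always true.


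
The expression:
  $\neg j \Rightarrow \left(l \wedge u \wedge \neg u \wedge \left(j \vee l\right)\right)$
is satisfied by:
  {j: True}


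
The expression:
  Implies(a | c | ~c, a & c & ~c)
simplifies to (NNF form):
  False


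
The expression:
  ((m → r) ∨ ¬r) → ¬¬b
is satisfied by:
  {b: True}


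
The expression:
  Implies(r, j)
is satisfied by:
  {j: True, r: False}
  {r: False, j: False}
  {r: True, j: True}


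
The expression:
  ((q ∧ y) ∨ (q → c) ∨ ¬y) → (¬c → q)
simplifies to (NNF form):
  c ∨ q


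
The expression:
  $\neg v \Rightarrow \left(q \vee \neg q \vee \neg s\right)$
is always true.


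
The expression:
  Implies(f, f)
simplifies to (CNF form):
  True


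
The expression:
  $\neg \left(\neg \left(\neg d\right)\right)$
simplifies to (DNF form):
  $\neg d$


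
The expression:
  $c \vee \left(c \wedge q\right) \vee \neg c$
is always true.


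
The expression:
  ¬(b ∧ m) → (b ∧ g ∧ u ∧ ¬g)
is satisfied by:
  {m: True, b: True}


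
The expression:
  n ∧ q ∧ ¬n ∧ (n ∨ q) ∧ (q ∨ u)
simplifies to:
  False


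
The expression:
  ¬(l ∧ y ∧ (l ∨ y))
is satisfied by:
  {l: False, y: False}
  {y: True, l: False}
  {l: True, y: False}


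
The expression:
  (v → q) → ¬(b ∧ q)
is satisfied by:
  {q: False, b: False}
  {b: True, q: False}
  {q: True, b: False}


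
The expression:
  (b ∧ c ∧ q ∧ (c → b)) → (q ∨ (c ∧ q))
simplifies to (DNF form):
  True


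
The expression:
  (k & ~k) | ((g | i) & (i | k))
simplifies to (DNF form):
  i | (g & k)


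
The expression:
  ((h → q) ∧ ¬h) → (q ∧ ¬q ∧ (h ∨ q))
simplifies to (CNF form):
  h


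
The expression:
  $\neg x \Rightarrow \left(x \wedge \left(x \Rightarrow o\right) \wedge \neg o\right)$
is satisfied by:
  {x: True}


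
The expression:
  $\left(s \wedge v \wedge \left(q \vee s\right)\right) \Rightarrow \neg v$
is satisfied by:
  {s: False, v: False}
  {v: True, s: False}
  {s: True, v: False}


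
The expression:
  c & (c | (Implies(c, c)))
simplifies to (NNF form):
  c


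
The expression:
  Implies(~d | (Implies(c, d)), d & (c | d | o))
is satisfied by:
  {d: True}


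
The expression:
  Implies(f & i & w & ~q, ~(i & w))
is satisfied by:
  {q: True, w: False, i: False, f: False}
  {f: False, w: False, q: False, i: False}
  {f: True, q: True, w: False, i: False}
  {f: True, w: False, q: False, i: False}
  {i: True, q: True, f: False, w: False}
  {i: True, f: False, w: False, q: False}
  {i: True, f: True, q: True, w: False}
  {i: True, f: True, w: False, q: False}
  {q: True, w: True, i: False, f: False}
  {w: True, i: False, q: False, f: False}
  {f: True, w: True, q: True, i: False}
  {f: True, w: True, i: False, q: False}
  {q: True, w: True, i: True, f: False}
  {w: True, i: True, f: False, q: False}
  {f: True, w: True, i: True, q: True}


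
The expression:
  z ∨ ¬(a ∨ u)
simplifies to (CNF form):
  (z ∨ ¬a) ∧ (z ∨ ¬u)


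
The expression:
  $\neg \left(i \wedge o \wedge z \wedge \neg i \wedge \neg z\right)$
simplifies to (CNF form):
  $\text{True}$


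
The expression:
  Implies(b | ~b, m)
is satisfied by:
  {m: True}


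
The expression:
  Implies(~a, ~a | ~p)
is always true.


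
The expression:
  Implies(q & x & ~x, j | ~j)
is always true.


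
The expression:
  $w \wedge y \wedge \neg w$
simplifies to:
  $\text{False}$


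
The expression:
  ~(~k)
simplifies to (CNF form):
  k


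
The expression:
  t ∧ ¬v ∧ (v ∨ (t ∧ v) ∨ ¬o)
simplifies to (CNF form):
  t ∧ ¬o ∧ ¬v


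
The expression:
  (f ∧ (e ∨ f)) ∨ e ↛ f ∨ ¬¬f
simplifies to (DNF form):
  e ∨ f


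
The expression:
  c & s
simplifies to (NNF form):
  c & s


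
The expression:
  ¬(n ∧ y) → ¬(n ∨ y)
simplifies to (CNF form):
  (n ∨ ¬n) ∧ (n ∨ ¬y) ∧ (y ∨ ¬n) ∧ (y ∨ ¬y)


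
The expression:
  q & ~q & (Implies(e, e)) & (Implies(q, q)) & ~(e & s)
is never true.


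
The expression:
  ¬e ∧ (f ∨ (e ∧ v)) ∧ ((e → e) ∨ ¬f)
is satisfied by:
  {f: True, e: False}


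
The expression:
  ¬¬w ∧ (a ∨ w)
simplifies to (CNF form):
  w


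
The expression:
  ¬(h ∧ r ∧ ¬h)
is always true.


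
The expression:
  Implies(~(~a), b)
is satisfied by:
  {b: True, a: False}
  {a: False, b: False}
  {a: True, b: True}


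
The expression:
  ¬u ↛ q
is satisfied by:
  {q: True, u: False}
  {u: False, q: False}
  {u: True, q: True}


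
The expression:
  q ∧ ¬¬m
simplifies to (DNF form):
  m ∧ q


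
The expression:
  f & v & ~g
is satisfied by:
  {f: True, v: True, g: False}


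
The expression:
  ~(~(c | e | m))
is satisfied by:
  {c: True, m: True, e: True}
  {c: True, m: True, e: False}
  {c: True, e: True, m: False}
  {c: True, e: False, m: False}
  {m: True, e: True, c: False}
  {m: True, e: False, c: False}
  {e: True, m: False, c: False}


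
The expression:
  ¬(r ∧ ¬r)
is always true.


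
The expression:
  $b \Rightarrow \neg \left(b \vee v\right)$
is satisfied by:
  {b: False}


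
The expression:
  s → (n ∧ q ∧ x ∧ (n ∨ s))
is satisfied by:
  {x: True, n: True, q: True, s: False}
  {x: True, n: True, q: False, s: False}
  {x: True, q: True, n: False, s: False}
  {x: True, q: False, n: False, s: False}
  {n: True, q: True, x: False, s: False}
  {n: True, x: False, q: False, s: False}
  {n: False, q: True, x: False, s: False}
  {n: False, x: False, q: False, s: False}
  {x: True, s: True, n: True, q: True}


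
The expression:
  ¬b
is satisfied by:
  {b: False}


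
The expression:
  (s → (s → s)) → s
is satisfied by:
  {s: True}


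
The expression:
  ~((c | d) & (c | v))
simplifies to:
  ~c & (~d | ~v)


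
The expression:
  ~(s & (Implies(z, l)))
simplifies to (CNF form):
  (z | ~s) & (~l | ~s)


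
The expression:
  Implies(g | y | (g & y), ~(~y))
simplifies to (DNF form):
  y | ~g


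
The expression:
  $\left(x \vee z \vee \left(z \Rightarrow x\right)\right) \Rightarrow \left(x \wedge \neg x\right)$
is never true.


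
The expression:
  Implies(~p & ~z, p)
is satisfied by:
  {z: True, p: True}
  {z: True, p: False}
  {p: True, z: False}


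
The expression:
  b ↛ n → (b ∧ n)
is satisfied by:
  {n: True, b: False}
  {b: False, n: False}
  {b: True, n: True}


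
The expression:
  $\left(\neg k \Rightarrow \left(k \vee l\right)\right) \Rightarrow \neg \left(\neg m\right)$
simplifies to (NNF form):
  $m \vee \left(\neg k \wedge \neg l\right)$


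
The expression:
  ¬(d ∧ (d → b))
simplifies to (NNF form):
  ¬b ∨ ¬d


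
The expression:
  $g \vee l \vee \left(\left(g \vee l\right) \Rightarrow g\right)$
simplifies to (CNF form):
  $\text{True}$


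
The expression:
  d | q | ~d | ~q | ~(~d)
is always true.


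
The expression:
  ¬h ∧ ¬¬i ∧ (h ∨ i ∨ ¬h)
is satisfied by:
  {i: True, h: False}


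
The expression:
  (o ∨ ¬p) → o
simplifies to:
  o ∨ p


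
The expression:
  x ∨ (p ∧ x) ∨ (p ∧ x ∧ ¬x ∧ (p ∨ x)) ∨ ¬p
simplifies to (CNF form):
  x ∨ ¬p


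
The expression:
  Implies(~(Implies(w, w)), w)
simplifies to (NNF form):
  True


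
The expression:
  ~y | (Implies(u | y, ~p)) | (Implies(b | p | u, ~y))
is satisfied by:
  {p: False, y: False}
  {y: True, p: False}
  {p: True, y: False}


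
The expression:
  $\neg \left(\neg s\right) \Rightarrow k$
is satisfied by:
  {k: True, s: False}
  {s: False, k: False}
  {s: True, k: True}


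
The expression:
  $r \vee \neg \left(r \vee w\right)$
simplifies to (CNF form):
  $r \vee \neg w$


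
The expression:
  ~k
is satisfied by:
  {k: False}


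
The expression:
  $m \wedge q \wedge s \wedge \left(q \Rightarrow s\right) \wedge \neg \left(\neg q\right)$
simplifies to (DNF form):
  $m \wedge q \wedge s$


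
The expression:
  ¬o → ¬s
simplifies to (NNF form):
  o ∨ ¬s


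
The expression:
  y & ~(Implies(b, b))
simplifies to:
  False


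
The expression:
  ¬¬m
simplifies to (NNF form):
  m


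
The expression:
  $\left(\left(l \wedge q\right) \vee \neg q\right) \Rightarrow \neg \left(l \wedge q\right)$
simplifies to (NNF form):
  $\neg l \vee \neg q$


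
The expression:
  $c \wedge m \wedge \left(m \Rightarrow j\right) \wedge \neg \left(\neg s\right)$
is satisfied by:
  {c: True, m: True, j: True, s: True}


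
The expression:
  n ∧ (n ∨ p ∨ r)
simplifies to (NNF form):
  n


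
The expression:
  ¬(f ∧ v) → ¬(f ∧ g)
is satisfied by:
  {v: True, g: False, f: False}
  {g: False, f: False, v: False}
  {f: True, v: True, g: False}
  {f: True, g: False, v: False}
  {v: True, g: True, f: False}
  {g: True, v: False, f: False}
  {f: True, g: True, v: True}


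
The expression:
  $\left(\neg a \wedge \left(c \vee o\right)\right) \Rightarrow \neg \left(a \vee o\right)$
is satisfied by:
  {a: True, o: False}
  {o: False, a: False}
  {o: True, a: True}


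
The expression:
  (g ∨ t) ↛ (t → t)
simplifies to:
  False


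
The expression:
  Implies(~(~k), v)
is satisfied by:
  {v: True, k: False}
  {k: False, v: False}
  {k: True, v: True}


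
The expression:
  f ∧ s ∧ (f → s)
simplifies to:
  f ∧ s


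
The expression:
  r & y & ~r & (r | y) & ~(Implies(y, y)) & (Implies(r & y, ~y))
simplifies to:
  False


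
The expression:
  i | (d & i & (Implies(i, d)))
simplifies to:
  i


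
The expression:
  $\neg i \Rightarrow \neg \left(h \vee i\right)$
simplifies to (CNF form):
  $i \vee \neg h$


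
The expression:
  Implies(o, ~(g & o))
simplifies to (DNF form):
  ~g | ~o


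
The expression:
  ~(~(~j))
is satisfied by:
  {j: False}


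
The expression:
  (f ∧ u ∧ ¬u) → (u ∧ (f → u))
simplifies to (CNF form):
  True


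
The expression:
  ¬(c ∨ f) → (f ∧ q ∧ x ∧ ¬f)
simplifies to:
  c ∨ f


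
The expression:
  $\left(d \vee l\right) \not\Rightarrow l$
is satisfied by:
  {d: True, l: False}


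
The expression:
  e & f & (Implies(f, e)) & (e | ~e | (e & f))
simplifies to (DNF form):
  e & f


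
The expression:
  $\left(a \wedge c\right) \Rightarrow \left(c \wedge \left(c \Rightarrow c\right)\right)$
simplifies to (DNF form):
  $\text{True}$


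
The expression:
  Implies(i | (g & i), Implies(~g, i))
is always true.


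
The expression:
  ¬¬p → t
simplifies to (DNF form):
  t ∨ ¬p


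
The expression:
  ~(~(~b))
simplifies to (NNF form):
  ~b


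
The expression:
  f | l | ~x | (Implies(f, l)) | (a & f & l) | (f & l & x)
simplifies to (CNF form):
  True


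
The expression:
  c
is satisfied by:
  {c: True}


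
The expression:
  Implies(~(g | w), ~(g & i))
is always true.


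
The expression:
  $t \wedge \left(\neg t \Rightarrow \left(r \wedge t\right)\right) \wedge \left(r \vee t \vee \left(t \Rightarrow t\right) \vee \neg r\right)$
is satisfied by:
  {t: True}


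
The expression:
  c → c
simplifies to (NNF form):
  True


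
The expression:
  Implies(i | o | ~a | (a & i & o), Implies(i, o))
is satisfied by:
  {o: True, i: False}
  {i: False, o: False}
  {i: True, o: True}


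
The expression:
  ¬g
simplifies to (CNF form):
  ¬g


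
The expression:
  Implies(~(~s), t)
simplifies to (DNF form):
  t | ~s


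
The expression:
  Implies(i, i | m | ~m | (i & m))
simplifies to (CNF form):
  True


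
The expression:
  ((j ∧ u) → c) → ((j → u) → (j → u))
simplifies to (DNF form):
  True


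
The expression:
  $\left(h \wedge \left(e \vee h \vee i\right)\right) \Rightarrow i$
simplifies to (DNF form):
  $i \vee \neg h$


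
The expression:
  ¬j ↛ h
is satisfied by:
  {h: True, j: False}
  {j: False, h: False}
  {j: True, h: True}


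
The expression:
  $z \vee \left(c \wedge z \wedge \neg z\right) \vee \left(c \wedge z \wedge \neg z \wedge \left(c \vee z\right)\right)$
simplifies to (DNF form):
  $z$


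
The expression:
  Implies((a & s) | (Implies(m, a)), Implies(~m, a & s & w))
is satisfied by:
  {m: True, w: True, a: True, s: True}
  {m: True, w: True, a: True, s: False}
  {m: True, w: True, s: True, a: False}
  {m: True, w: True, s: False, a: False}
  {m: True, a: True, s: True, w: False}
  {m: True, a: True, s: False, w: False}
  {m: True, a: False, s: True, w: False}
  {m: True, a: False, s: False, w: False}
  {w: True, a: True, s: True, m: False}


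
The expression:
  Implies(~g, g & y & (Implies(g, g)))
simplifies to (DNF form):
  g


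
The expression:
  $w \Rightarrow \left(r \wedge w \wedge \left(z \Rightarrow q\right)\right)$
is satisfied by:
  {r: True, q: True, w: False, z: False}
  {r: True, q: False, w: False, z: False}
  {r: True, z: True, q: True, w: False}
  {r: True, z: True, q: False, w: False}
  {q: True, z: False, w: False, r: False}
  {q: False, z: False, w: False, r: False}
  {z: True, q: True, w: False, r: False}
  {z: True, q: False, w: False, r: False}
  {r: True, w: True, q: True, z: False}
  {r: True, w: True, q: False, z: False}
  {r: True, z: True, w: True, q: True}


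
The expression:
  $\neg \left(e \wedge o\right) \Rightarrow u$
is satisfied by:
  {o: True, u: True, e: True}
  {o: True, u: True, e: False}
  {u: True, e: True, o: False}
  {u: True, e: False, o: False}
  {o: True, e: True, u: False}


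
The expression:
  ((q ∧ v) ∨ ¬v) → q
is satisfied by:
  {q: True, v: True}
  {q: True, v: False}
  {v: True, q: False}


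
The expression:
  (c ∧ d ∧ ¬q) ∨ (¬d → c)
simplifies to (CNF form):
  c ∨ d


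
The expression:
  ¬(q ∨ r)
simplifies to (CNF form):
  ¬q ∧ ¬r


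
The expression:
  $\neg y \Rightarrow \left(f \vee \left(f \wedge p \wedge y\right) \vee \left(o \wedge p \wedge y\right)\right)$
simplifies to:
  $f \vee y$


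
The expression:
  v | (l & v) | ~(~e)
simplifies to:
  e | v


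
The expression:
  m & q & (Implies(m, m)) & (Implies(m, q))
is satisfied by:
  {m: True, q: True}


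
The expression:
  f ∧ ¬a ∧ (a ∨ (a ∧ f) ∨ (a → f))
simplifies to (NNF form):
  f ∧ ¬a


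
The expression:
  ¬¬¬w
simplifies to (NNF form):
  ¬w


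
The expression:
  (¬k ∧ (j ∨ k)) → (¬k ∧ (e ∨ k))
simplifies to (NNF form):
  e ∨ k ∨ ¬j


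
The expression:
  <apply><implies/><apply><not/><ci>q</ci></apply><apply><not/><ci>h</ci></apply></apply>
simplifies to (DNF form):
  <apply><or/><ci>q</ci><apply><not/><ci>h</ci></apply></apply>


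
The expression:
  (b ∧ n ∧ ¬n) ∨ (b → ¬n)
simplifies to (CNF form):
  ¬b ∨ ¬n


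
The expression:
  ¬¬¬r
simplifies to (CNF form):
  ¬r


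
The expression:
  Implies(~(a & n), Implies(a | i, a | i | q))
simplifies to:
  True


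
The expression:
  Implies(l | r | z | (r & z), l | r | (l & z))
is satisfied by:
  {r: True, l: True, z: False}
  {r: True, l: False, z: False}
  {l: True, r: False, z: False}
  {r: False, l: False, z: False}
  {r: True, z: True, l: True}
  {r: True, z: True, l: False}
  {z: True, l: True, r: False}
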